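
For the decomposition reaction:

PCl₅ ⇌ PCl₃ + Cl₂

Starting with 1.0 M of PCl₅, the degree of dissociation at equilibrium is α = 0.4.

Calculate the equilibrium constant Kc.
K_c = 0.2667

x = α·[A]₀ = 0.4 × 1.0 = 0.4 M dissociated.
At eq: [PCl₅] = 1.0 − 0.4 = 0.6 M; [PCl₃] = [Cl₂] = x = 0.4 M.
Kc = [PCl₃][Cl₂]/[PCl₅] = (0.4)²/0.6 = 0.2667.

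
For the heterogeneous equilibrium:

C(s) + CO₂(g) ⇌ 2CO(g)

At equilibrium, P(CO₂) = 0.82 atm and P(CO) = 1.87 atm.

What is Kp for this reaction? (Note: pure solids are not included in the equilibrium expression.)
K_p = 4.265

Solid C is excluded.
Kp = P(CO)²/P(CO₂) = (1.87)²/0.82 = 3.497/0.82 = 4.265.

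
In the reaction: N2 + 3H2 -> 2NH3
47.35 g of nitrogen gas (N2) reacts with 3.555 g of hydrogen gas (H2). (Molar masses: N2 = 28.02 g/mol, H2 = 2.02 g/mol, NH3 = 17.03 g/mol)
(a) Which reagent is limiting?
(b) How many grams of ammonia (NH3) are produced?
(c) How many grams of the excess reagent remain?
(a) H2, (b) 19.98 g, (c) 30.91 g

Moles of N2 = 47.35 g ÷ 28.02 g/mol = 1.68986 mol
Moles of H2 = 3.555 g ÷ 2.02 g/mol = 1.7599 mol
Moles ÷ coefficient: N2: 1.68986/1 = 1.69, H2: 1.7599/3 = 0.5866
(a) H2 has the smaller value, so H2 is the limiting reagent.
(b) Moles of NH3 = 1.7599 mol H2 × (2/3) = 1.17327 mol; mass = 1.17327 mol × 17.03 g/mol = 19.98 g
(c) N2 consumed = 1.7599 × (1/3) = 0.586634 mol; remaining = 1.68986 − 0.586634 = 1.10323 mol; mass = 1.10323 mol × 28.02 g/mol = 30.91 g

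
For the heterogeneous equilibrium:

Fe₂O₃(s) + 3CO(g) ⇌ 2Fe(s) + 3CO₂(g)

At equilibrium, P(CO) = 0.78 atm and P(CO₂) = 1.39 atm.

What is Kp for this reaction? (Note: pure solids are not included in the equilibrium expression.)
K_p = 5.659

Solids (Fe₂O₃, Fe) are excluded.
Kp = P(CO₂)³/P(CO)³ = (1.39)³/(0.78)³ = 2.686/0.4746 = 5.659.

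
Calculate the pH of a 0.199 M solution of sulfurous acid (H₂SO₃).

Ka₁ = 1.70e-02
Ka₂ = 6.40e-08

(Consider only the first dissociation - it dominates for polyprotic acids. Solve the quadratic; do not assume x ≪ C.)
pH = 1.30

x² + Ka₁·x − Ka₁·C = 0 with Ka₁ = 1.70e-02, C = 0.199.
x = (−Ka₁ + √(Ka₁² + 4·Ka₁·C))/2 = 5.0281e-02 M, so pH = 1.30.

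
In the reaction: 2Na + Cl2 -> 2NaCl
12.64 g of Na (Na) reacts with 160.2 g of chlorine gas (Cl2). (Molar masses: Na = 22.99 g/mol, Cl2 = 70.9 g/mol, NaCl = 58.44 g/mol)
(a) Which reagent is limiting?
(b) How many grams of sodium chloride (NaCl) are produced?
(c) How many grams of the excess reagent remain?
(a) Na, (b) 32.13 g, (c) 140.7 g

Moles of Na = 12.64 g ÷ 22.99 g/mol = 0.549804 mol
Moles of Cl2 = 160.2 g ÷ 70.9 g/mol = 2.25952 mol
Moles ÷ coefficient: Na: 0.549804/2 = 0.2749, Cl2: 2.25952/1 = 2.26
(a) Na has the smaller value, so Na is the limiting reagent.
(b) Moles of NaCl = 0.549804 mol Na × (2/2) = 0.549804 mol; mass = 0.549804 mol × 58.44 g/mol = 32.13 g
(c) Cl2 consumed = 0.549804 × (1/2) = 0.274902 mol; remaining = 2.25952 − 0.274902 = 1.98462 mol; mass = 1.98462 mol × 70.9 g/mol = 140.7 g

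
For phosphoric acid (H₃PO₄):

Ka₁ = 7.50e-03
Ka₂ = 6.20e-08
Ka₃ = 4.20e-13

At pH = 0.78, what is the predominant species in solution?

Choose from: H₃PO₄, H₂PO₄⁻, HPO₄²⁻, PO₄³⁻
H₃PO₄

pKa1 = 2.12, pKa2 = 7.21, pKa3 = 12.38. Each pKa is the crossover between adjacent species; pH = 0.78 lies in the region where H₃PO₄ predominates.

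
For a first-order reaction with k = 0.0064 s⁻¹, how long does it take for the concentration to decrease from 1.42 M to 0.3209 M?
232.39 s

From ln[A] = ln[A]₀ - k·t: t = ln([A]₀/[A])/k = ln(1.42/0.3209)/0.0064 = ln(4.4251)/0.0064 = 1.4873/0.0064 = 232.39 s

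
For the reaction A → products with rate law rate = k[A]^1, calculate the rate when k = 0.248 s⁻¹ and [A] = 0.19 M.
0.04712 M/s

rate = k·[A]^1 = 0.248·(0.19)^1 = 0.248·0.19 = 0.04712 M/s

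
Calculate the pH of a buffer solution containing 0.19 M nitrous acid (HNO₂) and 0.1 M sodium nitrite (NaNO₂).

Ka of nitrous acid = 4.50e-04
pH = 3.07

pKa = -log(4.50e-04) = 3.35. pH = pKa + log([A⁻]/[HA]) = 3.35 + log(0.1/0.19)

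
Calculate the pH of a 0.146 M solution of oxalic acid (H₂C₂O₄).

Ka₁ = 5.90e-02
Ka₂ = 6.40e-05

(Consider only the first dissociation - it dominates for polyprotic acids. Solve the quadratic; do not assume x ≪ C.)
pH = 1.17

x² + Ka₁·x − Ka₁·C = 0 with Ka₁ = 5.90e-02, C = 0.146.
x = (−Ka₁ + √(Ka₁² + 4·Ka₁·C))/2 = 6.7887e-02 M, so pH = 1.17.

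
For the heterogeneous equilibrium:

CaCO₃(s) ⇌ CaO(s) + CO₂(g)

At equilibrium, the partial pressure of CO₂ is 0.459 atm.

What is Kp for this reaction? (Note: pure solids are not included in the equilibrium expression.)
K_p = 0.459

Solids (CaCO₃, CaO) have activity 1 and are excluded.
Kp = P(CO₂) = 0.459.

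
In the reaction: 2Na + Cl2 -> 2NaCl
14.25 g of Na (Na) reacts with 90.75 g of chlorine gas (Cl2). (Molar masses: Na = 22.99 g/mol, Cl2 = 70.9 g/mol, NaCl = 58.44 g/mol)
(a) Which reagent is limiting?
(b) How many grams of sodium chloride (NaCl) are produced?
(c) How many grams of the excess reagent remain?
(a) Na, (b) 36.22 g, (c) 68.78 g

Moles of Na = 14.25 g ÷ 22.99 g/mol = 0.619835 mol
Moles of Cl2 = 90.75 g ÷ 70.9 g/mol = 1.27997 mol
Moles ÷ coefficient: Na: 0.619835/2 = 0.3099, Cl2: 1.27997/1 = 1.28
(a) Na has the smaller value, so Na is the limiting reagent.
(b) Moles of NaCl = 0.619835 mol Na × (2/2) = 0.619835 mol; mass = 0.619835 mol × 58.44 g/mol = 36.22 g
(c) Cl2 consumed = 0.619835 × (1/2) = 0.309917 mol; remaining = 1.27997 − 0.309917 = 0.970054 mol; mass = 0.970054 mol × 70.9 g/mol = 68.78 g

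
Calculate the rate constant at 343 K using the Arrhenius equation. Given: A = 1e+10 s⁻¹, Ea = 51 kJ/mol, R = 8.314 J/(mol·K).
1.71e+02 s⁻¹

k = A·exp(-Ea/(R·T)) = 1e+10·exp(-51000/(8.314·343)) = 1e+10·exp(-17.8841) = 1e+10·1.7102e-08 = 1.71e+02 s⁻¹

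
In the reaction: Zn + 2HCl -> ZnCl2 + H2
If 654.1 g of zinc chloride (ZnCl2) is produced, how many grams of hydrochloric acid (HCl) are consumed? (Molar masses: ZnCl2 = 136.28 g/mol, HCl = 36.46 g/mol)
Moles of ZnCl2 = 654.1 g ÷ 136.28 g/mol = 4.79968 mol
Mole ratio: 2 mol HCl / 1 mol ZnCl2
Moles of HCl = 4.79968 × (2/1) = 9.59935 mol
Mass of HCl = 9.59935 mol × 36.46 g/mol = 350 g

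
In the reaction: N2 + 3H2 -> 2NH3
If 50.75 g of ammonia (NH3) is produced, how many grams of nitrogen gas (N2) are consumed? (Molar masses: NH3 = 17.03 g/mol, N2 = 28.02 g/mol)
Moles of NH3 = 50.75 g ÷ 17.03 g/mol = 2.98004 mol
Mole ratio: 1 mol N2 / 2 mol NH3
Moles of N2 = 2.98004 × (1/2) = 1.49002 mol
Mass of N2 = 1.49002 mol × 28.02 g/mol = 41.75 g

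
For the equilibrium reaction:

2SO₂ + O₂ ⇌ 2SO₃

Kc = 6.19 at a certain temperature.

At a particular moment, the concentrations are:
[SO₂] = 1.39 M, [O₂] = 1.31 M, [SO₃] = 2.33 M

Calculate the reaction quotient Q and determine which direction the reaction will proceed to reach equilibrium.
Q = 2.145, Q < K, reaction proceeds forward (toward products)

Q = ([SO₃]^2) / ([SO₂]^2 × [O₂])
  = ((2.33)^2) / ((1.39)^2·(1.31)) = 5.4289/2.5311 = 2.145
Since Q = 2.145 < Kc = 6.19, the reaction proceeds forward (toward products) to reach equilibrium.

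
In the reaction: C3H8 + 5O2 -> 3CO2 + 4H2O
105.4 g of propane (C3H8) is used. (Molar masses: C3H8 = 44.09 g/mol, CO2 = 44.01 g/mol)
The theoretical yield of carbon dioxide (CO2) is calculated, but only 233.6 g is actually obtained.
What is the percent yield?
Moles of C3H8 = 105.4 g ÷ 44.09 g/mol = 2.39056 mol
Mole ratio: 3 mol CO2 / 1 mol C3H8
Moles of CO2 = 2.39056 × (3/1) = 7.17169 mol
Theoretical yield = 7.17169 mol × 44.01 g/mol = 315.63 g
Actual yield = 233.6 g
Percent yield = (233.6 / 315.63) × 100% = 74.0%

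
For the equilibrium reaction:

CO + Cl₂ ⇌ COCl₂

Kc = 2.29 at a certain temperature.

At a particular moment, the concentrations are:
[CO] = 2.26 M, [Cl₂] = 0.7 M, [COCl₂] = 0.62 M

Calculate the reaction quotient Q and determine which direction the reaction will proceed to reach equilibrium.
Q = 0.392, Q < K, reaction proceeds forward (toward products)

Q = ([COCl₂]) / ([CO] × [Cl₂])
  = ((0.62)) / ((2.26)·(0.7)) = 0.62/1.582 = 0.3919
Since Q = 0.3919 < Kc = 2.29, the reaction proceeds forward (toward products) to reach equilibrium.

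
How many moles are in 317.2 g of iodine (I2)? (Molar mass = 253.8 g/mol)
Moles = 317.2 g ÷ 253.8 g/mol = 1.25 mol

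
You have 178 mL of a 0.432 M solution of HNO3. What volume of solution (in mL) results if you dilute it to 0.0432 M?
Using M₁V₁ = M₂V₂:
0.432 × 178 = 0.0432 × V₂
V₂ = (0.432 × 178) / 0.0432 = 1780 mL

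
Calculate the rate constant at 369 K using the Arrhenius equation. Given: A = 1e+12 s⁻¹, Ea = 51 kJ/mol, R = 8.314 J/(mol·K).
6.03e+04 s⁻¹

k = A·exp(-Ea/(R·T)) = 1e+12·exp(-51000/(8.314·369)) = 1e+12·exp(-16.6239) = 1e+12·6.0300e-08 = 6.03e+04 s⁻¹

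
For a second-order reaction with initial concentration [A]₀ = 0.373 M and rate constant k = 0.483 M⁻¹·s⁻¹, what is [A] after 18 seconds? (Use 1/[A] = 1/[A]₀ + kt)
0.0879 M

1/[A] = 1/[A]₀ + k·t = 1/0.373 + (0.483)·(18) = 2.6810 + 8.6940 = 11.3750
[A] = 1/11.3750 = 0.0879 M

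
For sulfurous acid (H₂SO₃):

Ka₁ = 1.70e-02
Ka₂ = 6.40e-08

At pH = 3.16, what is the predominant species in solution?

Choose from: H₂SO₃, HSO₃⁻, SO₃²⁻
HSO₃⁻

pKa1 = 1.77, pKa2 = 7.19. Each pKa is the crossover between adjacent species; pH = 3.16 lies in the region where HSO₃⁻ predominates.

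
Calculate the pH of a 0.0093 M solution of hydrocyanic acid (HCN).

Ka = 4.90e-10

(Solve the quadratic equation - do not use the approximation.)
pH = 5.67

x² + Ka×x - Ka×C = 0. Using quadratic formula: [H⁺] = 2.1345e-06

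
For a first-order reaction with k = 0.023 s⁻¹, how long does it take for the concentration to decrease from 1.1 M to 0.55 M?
30.14 s

From ln[A] = ln[A]₀ - k·t: t = ln([A]₀/[A])/k = ln(1.1/0.55)/0.023 = ln(2.0000)/0.023 = 0.6931/0.023 = 30.14 s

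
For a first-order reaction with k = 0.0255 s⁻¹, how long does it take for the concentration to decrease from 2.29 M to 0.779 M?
42.29 s

From ln[A] = ln[A]₀ - k·t: t = ln([A]₀/[A])/k = ln(2.29/0.779)/0.0255 = ln(2.9397)/0.0255 = 1.0783/0.0255 = 42.29 s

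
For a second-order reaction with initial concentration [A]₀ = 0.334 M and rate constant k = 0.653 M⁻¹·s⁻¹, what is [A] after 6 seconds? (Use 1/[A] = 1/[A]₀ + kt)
0.1447 M

1/[A] = 1/[A]₀ + k·t = 1/0.334 + (0.653)·(6) = 2.9940 + 3.9180 = 6.9120
[A] = 1/6.9120 = 0.1447 M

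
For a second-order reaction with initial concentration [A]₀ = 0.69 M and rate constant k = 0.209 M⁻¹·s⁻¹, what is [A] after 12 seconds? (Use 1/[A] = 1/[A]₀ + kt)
0.2527 M

1/[A] = 1/[A]₀ + k·t = 1/0.69 + (0.209)·(12) = 1.4493 + 2.5080 = 3.9573
[A] = 1/3.9573 = 0.2527 M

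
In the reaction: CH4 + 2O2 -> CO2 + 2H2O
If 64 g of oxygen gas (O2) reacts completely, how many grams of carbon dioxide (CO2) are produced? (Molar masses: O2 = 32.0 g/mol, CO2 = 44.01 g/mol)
Moles of O2 = 64 g ÷ 32.0 g/mol = 2 mol
Mole ratio: 1 mol CO2 / 2 mol O2
Moles of CO2 = 2 × (1/2) = 1 mol
Mass of CO2 = 1 mol × 44.01 g/mol = 44.01 g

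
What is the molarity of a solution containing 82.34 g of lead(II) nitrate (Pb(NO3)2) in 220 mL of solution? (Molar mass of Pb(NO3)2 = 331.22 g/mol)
Moles of Pb(NO3)2 = 82.34 g ÷ 331.22 g/mol = 0.248596 mol
Volume = 220 mL = 0.22 L
Molarity = 0.248596 mol ÷ 0.22 L = 1.13 M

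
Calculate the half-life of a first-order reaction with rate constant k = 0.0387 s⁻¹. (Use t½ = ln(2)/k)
17.91 s

t½ = ln(2)/k = 0.6931/0.0387 = 17.91 s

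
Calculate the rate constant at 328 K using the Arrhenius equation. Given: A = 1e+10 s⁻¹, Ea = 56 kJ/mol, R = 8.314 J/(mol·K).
1.21e+01 s⁻¹

k = A·exp(-Ea/(R·T)) = 1e+10·exp(-56000/(8.314·328)) = 1e+10·exp(-20.5354) = 1e+10·1.2066e-09 = 1.21e+01 s⁻¹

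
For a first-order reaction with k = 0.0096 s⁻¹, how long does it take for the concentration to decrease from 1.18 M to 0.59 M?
72.20 s

From ln[A] = ln[A]₀ - k·t: t = ln([A]₀/[A])/k = ln(1.18/0.59)/0.0096 = ln(2.0000)/0.0096 = 0.6931/0.0096 = 72.20 s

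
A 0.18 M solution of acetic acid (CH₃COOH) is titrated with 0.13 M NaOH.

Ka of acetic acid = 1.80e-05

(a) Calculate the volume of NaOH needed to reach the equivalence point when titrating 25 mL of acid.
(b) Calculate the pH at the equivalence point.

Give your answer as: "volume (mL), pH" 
V = 34.6 mL, pH = 8.81

(a) At equivalence: moles acid = moles base.
moles acid = 0.18 × 0.025 = 0.0045 mol; V_NaOH = 0.0045/0.13 = 0.03462 L = 34.6 mL.
(b) At equivalence, all acid → conjugate base A⁻ at [A⁻] = 0.0045/0.05962 = 0.07548 M.
Kb = Kw/Ka = 1.0e-14/1.80e-05 = 5.556e-10; [OH⁻] = √(Kb·[A⁻]) = 6.476e-06; pOH = 5.19; pH = 14 − pOH = 8.81.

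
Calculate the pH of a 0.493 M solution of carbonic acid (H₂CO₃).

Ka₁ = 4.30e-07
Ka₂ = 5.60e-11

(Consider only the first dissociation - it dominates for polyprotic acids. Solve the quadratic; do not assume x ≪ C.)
pH = 3.34

x² + Ka₁·x − Ka₁·C = 0 with Ka₁ = 4.30e-07, C = 0.493.
x = (−Ka₁ + √(Ka₁² + 4·Ka₁·C))/2 = 4.6021e-04 M, so pH = 3.34.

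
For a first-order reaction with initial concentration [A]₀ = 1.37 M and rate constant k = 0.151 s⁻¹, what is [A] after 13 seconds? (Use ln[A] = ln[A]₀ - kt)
0.1924 M

ln[A] = ln[A]₀ - k·t = ln(1.37) - (0.151)·(13) = 0.3148 - 1.9630 = -1.6482
[A] = e^(-1.6482) = 0.1924 M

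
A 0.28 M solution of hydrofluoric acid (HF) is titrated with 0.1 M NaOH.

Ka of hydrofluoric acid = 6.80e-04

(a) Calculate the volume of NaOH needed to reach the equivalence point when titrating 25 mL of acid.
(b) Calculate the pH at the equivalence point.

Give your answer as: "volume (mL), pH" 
V = 70.0 mL, pH = 8.02

(a) At equivalence: moles acid = moles base.
moles acid = 0.28 × 0.025 = 0.007 mol; V_NaOH = 0.007/0.1 = 0.07 L = 70.0 mL.
(b) At equivalence, all acid → conjugate base A⁻ at [A⁻] = 0.007/0.095 = 0.07368 M.
Kb = Kw/Ka = 1.0e-14/6.80e-04 = 1.471e-11; [OH⁻] = √(Kb·[A⁻]) = 1.041e-06; pOH = 5.98; pH = 14 − pOH = 8.02.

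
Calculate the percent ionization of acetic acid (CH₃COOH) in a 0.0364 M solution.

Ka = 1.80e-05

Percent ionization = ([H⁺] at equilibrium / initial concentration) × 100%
Percent ionization = 2.2%

Let x = [H⁺]. Ka = x²/(C - x) ⇒ x² + (1.80e-05)x - (1.80e-05)(0.0364) = 0. x = 8.0049e-04. Percent = (8.0049e-04/0.0364) × 100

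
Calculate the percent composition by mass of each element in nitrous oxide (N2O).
N: 63.65%, O: 36.35%

Molar mass of N2O = 44.02 g/mol
% N = (2 × 14.01) / 44.02 × 100% = 28.02 / 44.02 × 100% = 63.65%
% O = (1 × 16.0) / 44.02 × 100% = 16 / 44.02 × 100% = 36.35%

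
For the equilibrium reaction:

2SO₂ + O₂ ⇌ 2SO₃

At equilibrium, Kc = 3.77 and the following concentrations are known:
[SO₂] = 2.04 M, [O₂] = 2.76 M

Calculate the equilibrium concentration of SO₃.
[SO₃] = 6.5804 M

Kc = ([SO₃]^2) / ([SO₂]^2 × [O₂]) = 3.77
[SO₃]^2 = Kc · (reactant terms)/(other product terms) = 3.77 · 11.486 / 1 = 43.302
[SO₃] = (43.302)^(1/2) = 6.5804 M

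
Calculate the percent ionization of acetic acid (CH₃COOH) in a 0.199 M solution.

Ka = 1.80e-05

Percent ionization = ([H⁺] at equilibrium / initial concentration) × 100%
Percent ionization = 0.947%

Let x = [H⁺]. Ka = x²/(C - x) ⇒ x² + (1.80e-05)x - (1.80e-05)(0.199) = 0. x = 1.8836e-03. Percent = (1.8836e-03/0.199) × 100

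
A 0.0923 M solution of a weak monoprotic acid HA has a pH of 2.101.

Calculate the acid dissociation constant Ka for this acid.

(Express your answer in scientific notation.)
K_a = 7.44e-04

[H⁺] = 10^(−pH) = 10^(−2.101) = 7.925e-03 M. For HA ⇌ H⁺ + A⁻, Ka = x²/(C − x) = (7.925e-03)²/(0.0923 − 7.925e-03) = 7.44e-04.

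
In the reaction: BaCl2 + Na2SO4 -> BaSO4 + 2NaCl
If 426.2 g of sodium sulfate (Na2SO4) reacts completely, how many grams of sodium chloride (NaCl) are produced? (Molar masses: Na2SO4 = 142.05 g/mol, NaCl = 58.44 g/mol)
Moles of Na2SO4 = 426.2 g ÷ 142.05 g/mol = 3.00035 mol
Mole ratio: 2 mol NaCl / 1 mol Na2SO4
Moles of NaCl = 3.00035 × (2/1) = 6.0007 mol
Mass of NaCl = 6.0007 mol × 58.44 g/mol = 350.7 g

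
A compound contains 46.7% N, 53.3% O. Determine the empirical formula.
Moles of N = 46.7 g / 14.01 g/mol = 3.333 mol
Moles of O = 53.3 g / 16.0 g/mol = 3.331 mol

Smallest moles = 3.331
Divide all by smallest:
N: 3.333 / 3.331 = 1.00
O: 3.331 / 3.331 = 1.00

Empirical formula: NO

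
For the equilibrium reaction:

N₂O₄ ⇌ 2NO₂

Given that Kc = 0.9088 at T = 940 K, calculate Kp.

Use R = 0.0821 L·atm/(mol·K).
K_p = 70.1357

Δn = (moles gaseous products) − (moles gaseous reactants) = 1
T = 940 K; RT = 0.0821 × 940 = 77.174
Kp = Kc·(RT)^Δn = 0.9088 × (77.174)^1 = 0.9088 × 77.174 = 70.1357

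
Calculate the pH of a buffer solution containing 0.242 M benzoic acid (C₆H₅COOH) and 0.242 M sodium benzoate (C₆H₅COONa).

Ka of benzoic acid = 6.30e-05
pH = 4.20

pKa = -log(6.30e-05) = 4.20. pH = pKa + log([A⁻]/[HA]) = 4.20 + log(0.242/0.242)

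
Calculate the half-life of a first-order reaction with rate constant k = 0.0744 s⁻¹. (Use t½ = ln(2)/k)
9.32 s

t½ = ln(2)/k = 0.6931/0.0744 = 9.32 s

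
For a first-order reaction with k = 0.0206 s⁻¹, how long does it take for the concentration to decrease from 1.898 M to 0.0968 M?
144.46 s

From ln[A] = ln[A]₀ - k·t: t = ln([A]₀/[A])/k = ln(1.898/0.0968)/0.0206 = ln(19.6074)/0.0206 = 2.9759/0.0206 = 144.46 s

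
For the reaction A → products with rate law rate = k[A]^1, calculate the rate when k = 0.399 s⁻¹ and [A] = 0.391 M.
0.156 M/s

rate = k·[A]^1 = 0.399·(0.391)^1 = 0.399·0.391 = 0.156 M/s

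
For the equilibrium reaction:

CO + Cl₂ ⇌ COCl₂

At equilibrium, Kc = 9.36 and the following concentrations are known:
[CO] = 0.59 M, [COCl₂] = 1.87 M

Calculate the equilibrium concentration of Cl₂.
[Cl₂] = 0.3386 M

Kc = ([COCl₂]) / ([CO] × [Cl₂]) = 9.36
[Cl₂]^1 = (product terms)/(Kc · other reactant terms) = 1.87 / (9.36 · 0.59) = 0.33862
[Cl₂] = 0.3386 M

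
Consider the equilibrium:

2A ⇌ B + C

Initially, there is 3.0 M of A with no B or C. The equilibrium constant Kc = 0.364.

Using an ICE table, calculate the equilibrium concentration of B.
[B] = 0.820 M

ICE: [A] = 3.0 − 2x, [B] = [C] = x.
Kc = x²/(3.0 − 2x)² = 0.364 ⇒ √Kc = x/(3.0 − 2x).
x = √0.364·3.0/(1 + 2√0.364) = 0.60332·3.0/2.2066 = 0.82024.
[B] = x = 0.820 M.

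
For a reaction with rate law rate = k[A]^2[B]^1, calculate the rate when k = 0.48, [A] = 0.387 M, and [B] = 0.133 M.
0.009561 M/s

rate = k·[A]^2·[B]^1 = 0.48·(0.387)^2·(0.133)^1 = 0.48·0.149769·0.133 = 0.009561 M/s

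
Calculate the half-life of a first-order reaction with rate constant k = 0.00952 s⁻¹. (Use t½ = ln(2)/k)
72.81 s

t½ = ln(2)/k = 0.6931/0.00952 = 72.81 s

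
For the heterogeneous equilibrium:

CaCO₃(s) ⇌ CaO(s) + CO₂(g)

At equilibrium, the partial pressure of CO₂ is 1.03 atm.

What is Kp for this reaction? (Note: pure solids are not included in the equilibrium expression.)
K_p = 1.03

Solids (CaCO₃, CaO) have activity 1 and are excluded.
Kp = P(CO₂) = 1.03.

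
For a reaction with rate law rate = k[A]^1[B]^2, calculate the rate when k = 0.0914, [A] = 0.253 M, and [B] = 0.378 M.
0.003304 M/s

rate = k·[A]^1·[B]^2 = 0.0914·(0.253)^1·(0.378)^2 = 0.0914·0.253·0.142884 = 0.003304 M/s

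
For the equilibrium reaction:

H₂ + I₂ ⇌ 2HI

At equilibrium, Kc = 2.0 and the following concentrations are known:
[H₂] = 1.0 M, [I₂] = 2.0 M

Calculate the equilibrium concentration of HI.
[HI] = 2.0000 M

Kc = ([HI]^2) / ([H₂] × [I₂]) = 2.0
[HI]^2 = Kc · (reactant terms)/(other product terms) = 2.0 · 2 / 1 = 4
[HI] = (4)^(1/2) = 2.0000 M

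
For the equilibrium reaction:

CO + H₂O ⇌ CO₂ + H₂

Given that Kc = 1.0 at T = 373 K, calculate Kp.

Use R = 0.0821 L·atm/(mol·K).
K_p = 1.0000

Δn = (moles gaseous products) − (moles gaseous reactants) = 0
T = 373 K; RT = 0.0821 × 373 = 30.6233
Kp = Kc·(RT)^Δn = 1.0 × (30.6233)^0 = 1.0 × 1 = 1.0000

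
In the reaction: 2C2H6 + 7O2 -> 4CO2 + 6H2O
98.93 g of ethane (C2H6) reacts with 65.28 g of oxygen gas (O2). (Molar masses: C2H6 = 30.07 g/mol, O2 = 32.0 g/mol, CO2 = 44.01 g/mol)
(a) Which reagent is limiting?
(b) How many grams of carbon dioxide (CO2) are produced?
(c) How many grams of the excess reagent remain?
(a) O2, (b) 51.3 g, (c) 81.4 g

Moles of C2H6 = 98.93 g ÷ 30.07 g/mol = 3.28999 mol
Moles of O2 = 65.28 g ÷ 32.0 g/mol = 2.04 mol
Moles ÷ coefficient: C2H6: 3.28999/2 = 1.645, O2: 2.04/7 = 0.2914
(a) O2 has the smaller value, so O2 is the limiting reagent.
(b) Moles of CO2 = 2.04 mol O2 × (4/7) = 1.16571 mol; mass = 1.16571 mol × 44.01 g/mol = 51.3 g
(c) C2H6 consumed = 2.04 × (2/7) = 0.582857 mol; remaining = 3.28999 − 0.582857 = 2.70713 mol; mass = 2.70713 mol × 30.07 g/mol = 81.4 g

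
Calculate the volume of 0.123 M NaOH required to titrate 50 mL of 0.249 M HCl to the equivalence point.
V_{base} = 101.2 mL

At equivalence: moles acid = moles base.
moles HCl = 0.249 M × 0.05 L = 0.01245 mol
V_NaOH = 0.01245 mol ÷ 0.123 M = 0.1012 L = 101.2 mL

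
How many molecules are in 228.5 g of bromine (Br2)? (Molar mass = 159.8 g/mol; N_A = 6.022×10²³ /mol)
Moles = 228.5 g ÷ 159.8 g/mol = 1.42991 mol
Molecules = 1.42991 mol × 6.022×10²³ /mol = 8.611e+23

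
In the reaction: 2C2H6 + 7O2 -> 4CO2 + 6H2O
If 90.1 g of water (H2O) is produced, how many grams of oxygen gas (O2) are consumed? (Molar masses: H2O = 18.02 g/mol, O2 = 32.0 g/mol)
Moles of H2O = 90.1 g ÷ 18.02 g/mol = 5 mol
Mole ratio: 7 mol O2 / 6 mol H2O
Moles of O2 = 5 × (7/6) = 5.83333 mol
Mass of O2 = 5.83333 mol × 32.0 g/mol = 186.7 g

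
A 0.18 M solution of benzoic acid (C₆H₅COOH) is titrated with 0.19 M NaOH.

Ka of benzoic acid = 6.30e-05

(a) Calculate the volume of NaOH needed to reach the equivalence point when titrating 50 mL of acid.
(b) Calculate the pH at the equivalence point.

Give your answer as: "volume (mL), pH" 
V = 47.4 mL, pH = 8.58

(a) At equivalence: moles acid = moles base.
moles acid = 0.18 × 0.05 = 0.009 mol; V_NaOH = 0.009/0.19 = 0.04737 L = 47.4 mL.
(b) At equivalence, all acid → conjugate base A⁻ at [A⁻] = 0.009/0.09737 = 0.09243 M.
Kb = Kw/Ka = 1.0e-14/6.30e-05 = 1.587e-10; [OH⁻] = √(Kb·[A⁻]) = 3.830e-06; pOH = 5.42; pH = 14 − pOH = 8.58.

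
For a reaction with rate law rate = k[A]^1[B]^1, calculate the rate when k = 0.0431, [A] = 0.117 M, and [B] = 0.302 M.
0.001523 M/s

rate = k·[A]^1·[B]^1 = 0.0431·(0.117)^1·(0.302)^1 = 0.0431·0.117·0.302 = 0.001523 M/s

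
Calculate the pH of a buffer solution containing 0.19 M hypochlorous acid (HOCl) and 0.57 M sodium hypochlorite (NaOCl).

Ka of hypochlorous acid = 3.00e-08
pH = 8.00

pKa = -log(3.00e-08) = 7.52. pH = pKa + log([A⁻]/[HA]) = 7.52 + log(0.57/0.19)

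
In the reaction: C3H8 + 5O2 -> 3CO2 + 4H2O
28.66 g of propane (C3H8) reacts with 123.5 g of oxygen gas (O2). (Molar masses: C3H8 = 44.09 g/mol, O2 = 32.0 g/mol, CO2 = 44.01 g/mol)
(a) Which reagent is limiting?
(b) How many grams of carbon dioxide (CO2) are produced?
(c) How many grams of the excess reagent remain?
(a) C3H8, (b) 85.82 g, (c) 19.49 g

Moles of C3H8 = 28.66 g ÷ 44.09 g/mol = 0.650034 mol
Moles of O2 = 123.5 g ÷ 32.0 g/mol = 3.85938 mol
Moles ÷ coefficient: C3H8: 0.650034/1 = 0.65, O2: 3.85938/5 = 0.7719
(a) C3H8 has the smaller value, so C3H8 is the limiting reagent.
(b) Moles of CO2 = 0.650034 mol C3H8 × (3/1) = 1.9501 mol; mass = 1.9501 mol × 44.01 g/mol = 85.82 g
(c) O2 consumed = 0.650034 × (5/1) = 3.25017 mol; remaining = 3.85938 − 3.25017 = 0.609205 mol; mass = 0.609205 mol × 32.0 g/mol = 19.49 g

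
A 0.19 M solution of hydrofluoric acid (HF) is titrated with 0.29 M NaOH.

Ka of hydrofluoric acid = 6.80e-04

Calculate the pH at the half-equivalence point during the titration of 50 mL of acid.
pH = pKa = 3.17

At the half-equivalence point, [HA] = [A⁻], so by Henderson–Hasselbalch pH = pKa + log(1) = pKa.
pKa = −log(6.80e-04) = 3.17.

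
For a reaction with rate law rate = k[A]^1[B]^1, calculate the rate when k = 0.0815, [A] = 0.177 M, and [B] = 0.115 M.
0.001659 M/s

rate = k·[A]^1·[B]^1 = 0.0815·(0.177)^1·(0.115)^1 = 0.0815·0.177·0.115 = 0.001659 M/s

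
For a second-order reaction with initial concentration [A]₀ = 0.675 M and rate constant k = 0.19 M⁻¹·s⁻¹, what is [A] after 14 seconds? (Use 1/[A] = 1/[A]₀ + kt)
0.2415 M

1/[A] = 1/[A]₀ + k·t = 1/0.675 + (0.19)·(14) = 1.4815 + 2.6600 = 4.1415
[A] = 1/4.1415 = 0.2415 M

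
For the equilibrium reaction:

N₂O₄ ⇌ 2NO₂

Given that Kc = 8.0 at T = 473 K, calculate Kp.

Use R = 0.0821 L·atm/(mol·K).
K_p = 310.6664

Δn = (moles gaseous products) − (moles gaseous reactants) = 1
T = 473 K; RT = 0.0821 × 473 = 38.8333
Kp = Kc·(RT)^Δn = 8.0 × (38.8333)^1 = 8.0 × 38.8333 = 310.6664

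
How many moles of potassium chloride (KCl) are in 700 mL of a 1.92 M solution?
Moles = Molarity × Volume (L)
Moles = 1.92 M × 0.7 L = 1.344 mol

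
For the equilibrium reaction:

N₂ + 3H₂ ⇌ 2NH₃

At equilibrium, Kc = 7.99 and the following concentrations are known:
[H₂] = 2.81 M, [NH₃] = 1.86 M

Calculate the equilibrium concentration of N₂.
[N₂] = 0.0195 M

Kc = ([NH₃]^2) / ([N₂] × [H₂]^3) = 7.99
[N₂]^1 = (product terms)/(Kc · other reactant terms) = 3.4596 / (7.99 · 22.188) = 0.019515
[N₂] = 0.0195 M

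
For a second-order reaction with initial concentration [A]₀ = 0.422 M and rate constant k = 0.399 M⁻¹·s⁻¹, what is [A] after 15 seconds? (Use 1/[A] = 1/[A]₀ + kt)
0.1197 M

1/[A] = 1/[A]₀ + k·t = 1/0.422 + (0.399)·(15) = 2.3697 + 5.9850 = 8.3547
[A] = 1/8.3547 = 0.1197 M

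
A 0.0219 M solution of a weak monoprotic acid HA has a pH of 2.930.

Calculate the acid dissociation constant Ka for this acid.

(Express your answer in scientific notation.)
K_a = 6.66e-05

[H⁺] = 10^(−pH) = 10^(−2.930) = 1.175e-03 M. For HA ⇌ H⁺ + A⁻, Ka = x²/(C − x) = (1.175e-03)²/(0.0219 − 1.175e-03) = 6.66e-05.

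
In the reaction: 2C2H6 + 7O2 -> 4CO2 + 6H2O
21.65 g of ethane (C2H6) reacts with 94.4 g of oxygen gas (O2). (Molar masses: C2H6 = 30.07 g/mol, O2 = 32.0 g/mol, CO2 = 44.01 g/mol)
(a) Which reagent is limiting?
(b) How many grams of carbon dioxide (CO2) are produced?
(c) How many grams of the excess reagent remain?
(a) C2H6, (b) 63.37 g, (c) 13.76 g

Moles of C2H6 = 21.65 g ÷ 30.07 g/mol = 0.719987 mol
Moles of O2 = 94.4 g ÷ 32.0 g/mol = 2.95 mol
Moles ÷ coefficient: C2H6: 0.719987/2 = 0.36, O2: 2.95/7 = 0.4214
(a) C2H6 has the smaller value, so C2H6 is the limiting reagent.
(b) Moles of CO2 = 0.719987 mol C2H6 × (4/2) = 1.43997 mol; mass = 1.43997 mol × 44.01 g/mol = 63.37 g
(c) O2 consumed = 0.719987 × (7/2) = 2.51995 mol; remaining = 2.95 − 2.51995 = 0.430047 mol; mass = 0.430047 mol × 32.0 g/mol = 13.76 g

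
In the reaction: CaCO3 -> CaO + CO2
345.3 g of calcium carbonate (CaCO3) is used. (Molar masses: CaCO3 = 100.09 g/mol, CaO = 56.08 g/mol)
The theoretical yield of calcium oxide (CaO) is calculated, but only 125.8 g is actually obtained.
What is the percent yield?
Moles of CaCO3 = 345.3 g ÷ 100.09 g/mol = 3.4499 mol
Mole ratio: 1 mol CaO / 1 mol CaCO3
Moles of CaO = 3.4499 × (1/1) = 3.4499 mol
Theoretical yield = 3.4499 mol × 56.08 g/mol = 193.47 g
Actual yield = 125.8 g
Percent yield = (125.8 / 193.47) × 100% = 65.0%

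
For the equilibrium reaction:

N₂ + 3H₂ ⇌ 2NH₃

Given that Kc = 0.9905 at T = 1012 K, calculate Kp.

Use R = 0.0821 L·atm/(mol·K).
K_p = 1.43e-04

Δn = (moles gaseous products) − (moles gaseous reactants) = -2
T = 1012 K; RT = 0.0821 × 1012 = 83.0852
Kp = Kc·(RT)^Δn = 0.9905 × (83.0852)^-2 = 0.9905 × 0.000144861 = 1.43e-04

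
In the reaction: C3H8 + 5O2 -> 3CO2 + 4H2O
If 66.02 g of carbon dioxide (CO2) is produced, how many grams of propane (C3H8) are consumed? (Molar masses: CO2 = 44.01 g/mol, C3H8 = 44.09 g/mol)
Moles of CO2 = 66.02 g ÷ 44.01 g/mol = 1.50011 mol
Mole ratio: 1 mol C3H8 / 3 mol CO2
Moles of C3H8 = 1.50011 × (1/3) = 0.500038 mol
Mass of C3H8 = 0.500038 mol × 44.09 g/mol = 22.05 g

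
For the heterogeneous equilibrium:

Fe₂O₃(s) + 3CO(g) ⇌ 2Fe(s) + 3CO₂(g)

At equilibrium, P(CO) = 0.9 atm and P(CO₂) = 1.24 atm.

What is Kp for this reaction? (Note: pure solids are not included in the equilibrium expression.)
K_p = 2.615

Solids (Fe₂O₃, Fe) are excluded.
Kp = P(CO₂)³/P(CO)³ = (1.24)³/(0.9)³ = 1.907/0.729 = 2.615.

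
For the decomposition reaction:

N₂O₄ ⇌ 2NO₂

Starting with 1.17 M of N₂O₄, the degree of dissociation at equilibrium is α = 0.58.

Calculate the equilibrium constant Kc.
K_c = 3.7485

x = α·[A]₀ = 0.58 × 1.17 = 0.6786 M dissociated.
At eq: [N₂O₄] = 1.17 − 0.6786 = 0.4914 M; [NO₂] = 2x = 1.357 M.
Kc = [NO₂]²/[N₂O₄] = (1.357)²/0.4914 = 3.748.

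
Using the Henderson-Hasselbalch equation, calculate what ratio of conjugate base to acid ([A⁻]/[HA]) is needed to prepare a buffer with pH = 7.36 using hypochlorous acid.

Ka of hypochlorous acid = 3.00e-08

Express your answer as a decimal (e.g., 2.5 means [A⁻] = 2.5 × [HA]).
[A⁻]/[HA] = 0.687

pKa = −log(3.00e-08) = 7.5229. pH = pKa + log([A⁻]/[HA]). 7.36 = 7.5229 + log(ratio). log(ratio) = 7.36 − 7.5229 = -0.1629. ratio = 10^(-0.1629) = 0.687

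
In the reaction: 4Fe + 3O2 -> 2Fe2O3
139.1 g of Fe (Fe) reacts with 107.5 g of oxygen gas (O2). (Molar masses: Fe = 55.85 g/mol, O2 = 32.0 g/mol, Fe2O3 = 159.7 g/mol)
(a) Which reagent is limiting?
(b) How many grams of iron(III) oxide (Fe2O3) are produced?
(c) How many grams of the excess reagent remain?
(a) Fe, (b) 198.9 g, (c) 47.73 g

Moles of Fe = 139.1 g ÷ 55.85 g/mol = 2.4906 mol
Moles of O2 = 107.5 g ÷ 32.0 g/mol = 3.35938 mol
Moles ÷ coefficient: Fe: 2.4906/4 = 0.6226, O2: 3.35938/3 = 1.12
(a) Fe has the smaller value, so Fe is the limiting reagent.
(b) Moles of Fe2O3 = 2.4906 mol Fe × (2/4) = 1.2453 mol; mass = 1.2453 mol × 159.7 g/mol = 198.9 g
(c) O2 consumed = 2.4906 × (3/4) = 1.86795 mol; remaining = 3.35938 − 1.86795 = 1.49143 mol; mass = 1.49143 mol × 32.0 g/mol = 47.73 g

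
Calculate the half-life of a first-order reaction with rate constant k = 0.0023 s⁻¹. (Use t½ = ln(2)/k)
301.37 s

t½ = ln(2)/k = 0.6931/0.0023 = 301.37 s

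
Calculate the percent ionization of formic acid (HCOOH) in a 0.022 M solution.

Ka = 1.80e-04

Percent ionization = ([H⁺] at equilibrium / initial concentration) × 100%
Percent ionization = 8.65%

Let x = [H⁺]. Ka = x²/(C - x) ⇒ x² + (1.80e-04)x - (1.80e-04)(0.022) = 0. x = 1.9020e-03. Percent = (1.9020e-03/0.022) × 100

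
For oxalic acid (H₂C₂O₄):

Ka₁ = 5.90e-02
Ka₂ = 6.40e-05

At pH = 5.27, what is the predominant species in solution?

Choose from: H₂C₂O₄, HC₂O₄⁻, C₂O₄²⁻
C₂O₄²⁻

pKa1 = 1.23, pKa2 = 4.19. Each pKa is the crossover between adjacent species; pH = 5.27 lies in the region where C₂O₄²⁻ predominates.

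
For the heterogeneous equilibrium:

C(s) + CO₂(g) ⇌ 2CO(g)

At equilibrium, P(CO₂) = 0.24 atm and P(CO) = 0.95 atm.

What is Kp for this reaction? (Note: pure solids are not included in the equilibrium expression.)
K_p = 3.760

Solid C is excluded.
Kp = P(CO)²/P(CO₂) = (0.95)²/0.24 = 0.9025/0.24 = 3.760.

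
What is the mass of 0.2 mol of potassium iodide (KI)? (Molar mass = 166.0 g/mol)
Mass = 0.2 mol × 166.0 g/mol = 33.2 g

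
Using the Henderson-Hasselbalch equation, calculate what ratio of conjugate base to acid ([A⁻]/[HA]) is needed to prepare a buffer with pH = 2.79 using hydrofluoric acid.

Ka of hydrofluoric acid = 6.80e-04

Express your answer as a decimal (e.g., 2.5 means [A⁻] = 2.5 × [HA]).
[A⁻]/[HA] = 0.419

pKa = −log(6.80e-04) = 3.1675. pH = pKa + log([A⁻]/[HA]). 2.79 = 3.1675 + log(ratio). log(ratio) = 2.79 − 3.1675 = -0.3775. ratio = 10^(-0.3775) = 0.419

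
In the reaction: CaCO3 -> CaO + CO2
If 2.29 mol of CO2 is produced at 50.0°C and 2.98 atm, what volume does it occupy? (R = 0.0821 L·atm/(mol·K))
T = 50.0°C + 273.15 = 323.15 K
V = nRT/P = (2.29 × 0.0821 × 323.15) / 2.98
V = 20.39 L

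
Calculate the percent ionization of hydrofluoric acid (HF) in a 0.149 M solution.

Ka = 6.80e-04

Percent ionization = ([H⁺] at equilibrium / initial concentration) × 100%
Percent ionization = 6.53%

Let x = [H⁺]. Ka = x²/(C - x) ⇒ x² + (6.80e-04)x - (6.80e-04)(0.149) = 0. x = 9.7315e-03. Percent = (9.7315e-03/0.149) × 100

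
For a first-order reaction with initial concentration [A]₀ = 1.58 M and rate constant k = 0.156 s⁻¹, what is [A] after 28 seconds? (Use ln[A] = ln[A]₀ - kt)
0.0200 M

ln[A] = ln[A]₀ - k·t = ln(1.58) - (0.156)·(28) = 0.4574 - 4.3680 = -3.9106
[A] = e^(-3.9106) = 0.0200 M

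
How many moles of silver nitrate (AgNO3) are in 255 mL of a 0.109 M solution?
Moles = Molarity × Volume (L)
Moles = 0.109 M × 0.255 L = 0.0278 mol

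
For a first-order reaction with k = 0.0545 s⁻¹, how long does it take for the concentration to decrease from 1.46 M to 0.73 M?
12.72 s

From ln[A] = ln[A]₀ - k·t: t = ln([A]₀/[A])/k = ln(1.46/0.73)/0.0545 = ln(2.0000)/0.0545 = 0.6931/0.0545 = 12.72 s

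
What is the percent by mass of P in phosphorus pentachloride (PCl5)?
Mass of P in formula = 30.97 × 1 = 30.97 g/mol
Molar mass = 208.22 g/mol
% P = (30.97/208.22) × 100% = 14.87%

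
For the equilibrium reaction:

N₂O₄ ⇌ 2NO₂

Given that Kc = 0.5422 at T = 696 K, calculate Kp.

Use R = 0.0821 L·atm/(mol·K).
K_p = 30.9822

Δn = (moles gaseous products) − (moles gaseous reactants) = 1
T = 696 K; RT = 0.0821 × 696 = 57.1416
Kp = Kc·(RT)^Δn = 0.5422 × (57.1416)^1 = 0.5422 × 57.1416 = 30.9822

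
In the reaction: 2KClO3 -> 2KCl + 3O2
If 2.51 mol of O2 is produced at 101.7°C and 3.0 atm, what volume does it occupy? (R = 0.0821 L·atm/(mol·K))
T = 101.7°C + 273.15 = 374.85 K
V = nRT/P = (2.51 × 0.0821 × 374.85) / 3.0
V = 25.75 L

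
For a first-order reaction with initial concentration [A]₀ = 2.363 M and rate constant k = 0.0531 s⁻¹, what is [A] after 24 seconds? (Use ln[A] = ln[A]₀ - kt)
0.6607 M

ln[A] = ln[A]₀ - k·t = ln(2.363) - (0.0531)·(24) = 0.8599 - 1.2744 = -0.4145
[A] = e^(-0.4145) = 0.6607 M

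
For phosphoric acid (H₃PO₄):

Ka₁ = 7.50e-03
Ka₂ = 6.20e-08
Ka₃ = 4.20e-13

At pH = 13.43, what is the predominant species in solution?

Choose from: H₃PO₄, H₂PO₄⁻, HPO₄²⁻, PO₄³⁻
PO₄³⁻

pKa1 = 2.12, pKa2 = 7.21, pKa3 = 12.38. Each pKa is the crossover between adjacent species; pH = 13.43 lies in the region where PO₄³⁻ predominates.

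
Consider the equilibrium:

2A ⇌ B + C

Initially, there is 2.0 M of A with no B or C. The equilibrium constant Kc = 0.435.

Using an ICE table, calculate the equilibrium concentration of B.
[B] = 0.569 M

ICE: [A] = 2.0 − 2x, [B] = [C] = x.
Kc = x²/(2.0 − 2x)² = 0.435 ⇒ √Kc = x/(2.0 − 2x).
x = √0.435·2.0/(1 + 2√0.435) = 0.65955·2.0/2.3191 = 0.5688.
[B] = x = 0.569 M.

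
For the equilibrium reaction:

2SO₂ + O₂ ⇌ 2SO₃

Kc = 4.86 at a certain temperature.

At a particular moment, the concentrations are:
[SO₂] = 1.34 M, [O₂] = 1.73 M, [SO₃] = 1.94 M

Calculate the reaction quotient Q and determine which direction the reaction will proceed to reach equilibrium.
Q = 1.212, Q < K, reaction proceeds forward (toward products)

Q = ([SO₃]^2) / ([SO₂]^2 × [O₂])
  = ((1.94)^2) / ((1.34)^2·(1.73)) = 3.7636/3.1064 = 1.212
Since Q = 1.212 < Kc = 4.86, the reaction proceeds forward (toward products) to reach equilibrium.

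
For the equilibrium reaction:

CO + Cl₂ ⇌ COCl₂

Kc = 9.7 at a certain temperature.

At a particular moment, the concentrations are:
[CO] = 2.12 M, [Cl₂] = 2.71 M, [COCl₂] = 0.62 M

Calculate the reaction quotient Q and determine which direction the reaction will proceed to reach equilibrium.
Q = 0.108, Q < K, reaction proceeds forward (toward products)

Q = ([COCl₂]) / ([CO] × [Cl₂])
  = ((0.62)) / ((2.12)·(2.71)) = 0.62/5.7452 = 0.1079
Since Q = 0.1079 < Kc = 9.7, the reaction proceeds forward (toward products) to reach equilibrium.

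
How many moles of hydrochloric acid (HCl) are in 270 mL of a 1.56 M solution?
Moles = Molarity × Volume (L)
Moles = 1.56 M × 0.27 L = 0.4212 mol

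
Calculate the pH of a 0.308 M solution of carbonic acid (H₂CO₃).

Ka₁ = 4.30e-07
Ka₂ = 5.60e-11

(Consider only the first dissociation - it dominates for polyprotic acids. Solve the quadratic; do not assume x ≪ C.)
pH = 3.44

x² + Ka₁·x − Ka₁·C = 0 with Ka₁ = 4.30e-07, C = 0.308.
x = (−Ka₁ + √(Ka₁² + 4·Ka₁·C))/2 = 3.6371e-04 M, so pH = 3.44.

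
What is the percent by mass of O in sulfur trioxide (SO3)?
Mass of O in formula = 16.0 × 3 = 48 g/mol
Molar mass = 80.07 g/mol
% O = (48/80.07) × 100% = 59.95%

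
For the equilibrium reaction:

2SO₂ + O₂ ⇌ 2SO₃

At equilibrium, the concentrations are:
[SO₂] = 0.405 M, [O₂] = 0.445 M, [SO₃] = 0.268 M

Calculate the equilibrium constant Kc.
K_c = 0.9840

Kc = ([SO₃]^2) / ([SO₂]^2 × [O₂])
   = ((0.268)^2) / ((0.405)^2·(0.445))
   = 0.071824 / 0.072991 = 0.9840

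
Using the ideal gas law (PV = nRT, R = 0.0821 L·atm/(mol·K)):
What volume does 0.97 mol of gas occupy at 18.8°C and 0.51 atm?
T = 18.8°C + 273.15 = 291.95 K
V = nRT/P = (0.97 × 0.0821 × 291.95) / 0.51
V = 45.59 L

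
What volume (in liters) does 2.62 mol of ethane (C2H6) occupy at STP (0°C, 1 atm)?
At STP, 1 mol of gas occupies 22.4 L
Volume = 2.62 mol × 22.4 L/mol = 58.69 L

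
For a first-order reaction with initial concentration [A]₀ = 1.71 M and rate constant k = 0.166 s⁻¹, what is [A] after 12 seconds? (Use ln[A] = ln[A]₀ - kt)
0.2333 M

ln[A] = ln[A]₀ - k·t = ln(1.71) - (0.166)·(12) = 0.5365 - 1.9920 = -1.4555
[A] = e^(-1.4555) = 0.2333 M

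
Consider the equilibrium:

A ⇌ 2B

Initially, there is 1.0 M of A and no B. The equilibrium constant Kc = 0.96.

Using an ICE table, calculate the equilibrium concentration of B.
[B] = 0.769 M

ICE: [A] = 1.0 − x, [B] = 2x.
Kc = (2x)²/(1.0 − x) = 0.96 ⇒ 4x² + 0.96x − 0.96 = 0.
x = (−0.96 + √(0.96² + 4·4·0.96))/(2·4) = (−0.96 + √16.282)/8 = 0.38438.
[B] = 2x = 0.769 M.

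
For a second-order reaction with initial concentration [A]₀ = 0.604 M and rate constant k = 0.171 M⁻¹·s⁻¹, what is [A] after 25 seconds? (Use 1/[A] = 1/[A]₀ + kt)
0.1686 M

1/[A] = 1/[A]₀ + k·t = 1/0.604 + (0.171)·(25) = 1.6556 + 4.2750 = 5.9306
[A] = 1/5.9306 = 0.1686 M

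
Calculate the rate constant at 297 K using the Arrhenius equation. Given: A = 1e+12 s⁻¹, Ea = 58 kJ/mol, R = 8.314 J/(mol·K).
6.29e+01 s⁻¹

k = A·exp(-Ea/(R·T)) = 1e+12·exp(-58000/(8.314·297)) = 1e+12·exp(-23.4888) = 1e+12·6.2940e-11 = 6.29e+01 s⁻¹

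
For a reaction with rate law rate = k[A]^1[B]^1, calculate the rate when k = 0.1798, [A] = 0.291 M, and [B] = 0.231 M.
0.01209 M/s

rate = k·[A]^1·[B]^1 = 0.1798·(0.291)^1·(0.231)^1 = 0.1798·0.291·0.231 = 0.01209 M/s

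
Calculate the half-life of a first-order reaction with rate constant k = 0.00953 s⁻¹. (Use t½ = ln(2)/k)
72.73 s

t½ = ln(2)/k = 0.6931/0.00953 = 72.73 s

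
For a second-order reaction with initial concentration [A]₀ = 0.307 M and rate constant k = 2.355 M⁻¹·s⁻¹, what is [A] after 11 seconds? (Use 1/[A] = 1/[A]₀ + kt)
0.0343 M

1/[A] = 1/[A]₀ + k·t = 1/0.307 + (2.355)·(11) = 3.2573 + 25.9050 = 29.1623
[A] = 1/29.1623 = 0.0343 M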